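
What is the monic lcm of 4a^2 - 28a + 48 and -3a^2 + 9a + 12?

Apply the Euclidean algorithm:
  4a^2 - 28a + 48 = (-4/3)(-3a^2 + 9a + 12) + (-16a + 64)
  -3a^2 + 9a + 12 = ((3/16)a + 3/16)(-16a + 64) + (0)
Last nonzero remainder: -16a + 64. Dividing through by -16 gives the monic gcd a - 4.
Then lcm(f, g) = f·g / gcd(f, g); expanding and making the result monic gives the answer.

a^3 - 6a^2 + 5a + 12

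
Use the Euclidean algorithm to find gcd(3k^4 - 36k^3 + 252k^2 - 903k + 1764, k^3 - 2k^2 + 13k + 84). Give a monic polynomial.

k^2 - 5k + 28

By polynomial division,
  3k^4 - 36k^3 + 252k^2 - 903k + 1764 = (3k - 30)(k^3 - 2k^2 + 13k + 84) + (153k^2 - 765k + 4284)
  k^3 - 2k^2 + 13k + 84 = ((1/153)k + 1/51)(153k^2 - 765k + 4284) + (0)
Last nonzero remainder: 153k^2 - 765k + 4284. Dividing through by 153 gives the monic gcd k^2 - 5k + 28.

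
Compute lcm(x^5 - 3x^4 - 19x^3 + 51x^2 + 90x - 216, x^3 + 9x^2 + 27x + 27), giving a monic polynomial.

x^6 - 28x^4 - 6x^3 + 243x^2 + 54x - 648

By polynomial division,
  x^5 - 3x^4 - 19x^3 + 51x^2 + 90x - 216 = (x^2 - 12x + 62)(x^3 + 9x^2 + 27x + 27) + (-210x^2 - 1260x - 1890)
  x^3 + 9x^2 + 27x + 27 = (-(1/210)x - 1/70)(-210x^2 - 1260x - 1890) + (0)
Last nonzero remainder: -210x^2 - 1260x - 1890. Dividing through by -210 gives the monic gcd x^2 + 6x + 9.
Then lcm(f, g) = f·g / gcd(f, g); expanding and making the result monic gives the answer.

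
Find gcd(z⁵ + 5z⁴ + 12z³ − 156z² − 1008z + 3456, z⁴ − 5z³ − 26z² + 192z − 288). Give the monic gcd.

Repeated division with remainder:
  z⁵ + 5z⁴ + 12z³ − 156z² − 1008z + 3456 = (z + 10)(z⁴ − 5z³ − 26z² + 192z − 288) + (88z³ − 88z² − 2640z + 6336)
  z⁴ − 5z³ − 26z² + 192z − 288 = ((1/88)z − 1/22)(88z³ − 88z² − 2640z + 6336) + (0)
Last nonzero remainder: 88z³ − 88z² − 2640z + 6336. Dividing through by 88 gives the monic gcd z³ − z² − 30z + 72.

z³ − z² − 30z + 72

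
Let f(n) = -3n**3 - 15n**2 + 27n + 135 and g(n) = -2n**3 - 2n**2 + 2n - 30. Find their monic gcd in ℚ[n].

n + 3

Apply the Euclidean algorithm:
  -3n**3 - 15n**2 + 27n + 135 = (3/2)(-2n**3 - 2n**2 + 2n - 30) + (-12n**2 + 24n + 180)
  -2n**3 - 2n**2 + 2n - 30 = ((1/6)n + 1/2)(-12n**2 + 24n + 180) + (-40n - 120)
  -12n**2 + 24n + 180 = ((3/10)n - 3/2)(-40n - 120) + (0)
Last nonzero remainder: -40n - 120. Dividing through by -40 gives the monic gcd n + 3.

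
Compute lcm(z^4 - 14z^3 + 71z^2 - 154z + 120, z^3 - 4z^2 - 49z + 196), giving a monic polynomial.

Apply the Euclidean algorithm:
  z^4 - 14z^3 + 71z^2 - 154z + 120 = (z - 10)(z^3 - 4z^2 - 49z + 196) + (80z^2 - 840z + 2080)
  z^3 - 4z^2 - 49z + 196 = ((1/80)z + 13/160)(80z^2 - 840z + 2080) + (-(27/4)z + 27)
  80z^2 - 840z + 2080 = (-(320/27)z + 2080/27)(-(27/4)z + 27) + (0)
Last nonzero remainder: -(27/4)z + 27. Dividing through by -27/4 gives the monic gcd z - 4.
Then lcm(f, g) = f·g / gcd(f, g); expanding and making the result monic gives the answer.

z^6 - 14z^5 + 22z^4 + 532z^3 - 3359z^2 + 7546z - 5880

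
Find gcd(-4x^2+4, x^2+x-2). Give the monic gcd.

Euclidean algorithm in ℚ[x]:
  -4x^2+4 = (-4)(x^2+x-2) + (4x-4)
  x^2+x-2 = ((1/4)x+1/2)(4x-4) + (0)
Last nonzero remainder: 4x-4. Dividing through by 4 gives the monic gcd x-1.

x-1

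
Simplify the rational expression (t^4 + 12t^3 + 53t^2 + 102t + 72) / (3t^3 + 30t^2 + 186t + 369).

(t^3 + 9t^2 + 26t + 24)/(3t^2 + 21t + 123)

By polynomial division,
  t^4 + 12t^3 + 53t^2 + 102t + 72 = ((1/3)t + 2/3)(3t^3 + 30t^2 + 186t + 369) + (-29t^2 - 145t - 174)
  3t^3 + 30t^2 + 186t + 369 = (-(3/29)t - 15/29)(-29t^2 - 145t - 174) + (93t + 279)
  -29t^2 - 145t - 174 = (-(29/93)t - 58/93)(93t + 279) + (0)
Last nonzero remainder: 93t + 279. Dividing through by 93 gives the monic gcd t + 3.
Cancel t + 3 from numerator and denominator to get the reduced form.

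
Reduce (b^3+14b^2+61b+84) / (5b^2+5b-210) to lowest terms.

(b^2+7b+12)/(5b-30)

By polynomial division,
  b^3+14b^2+61b+84 = ((1/5)b+13/5)(5b^2+5b-210) + (90b+630)
  5b^2+5b-210 = ((1/18)b-1/3)(90b+630) + (0)
Last nonzero remainder: 90b+630. Dividing through by 90 gives the monic gcd b+7.
Cancel b+7 from numerator and denominator to get the reduced form.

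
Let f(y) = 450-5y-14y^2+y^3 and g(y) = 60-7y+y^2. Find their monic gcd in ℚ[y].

1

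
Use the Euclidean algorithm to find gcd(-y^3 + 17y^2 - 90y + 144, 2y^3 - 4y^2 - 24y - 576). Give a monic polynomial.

Repeated division with remainder:
  -y^3 + 17y^2 - 90y + 144 = (-1/2)(2y^3 - 4y^2 - 24y - 576) + (15y^2 - 102y - 144)
  2y^3 - 4y^2 - 24y - 576 = ((2/15)y + 16/25)(15y^2 - 102y - 144) + ((1512/25)y - 12096/25)
  15y^2 - 102y - 144 = ((125/504)y + 25/84)((1512/25)y - 12096/25) + (0)
Last nonzero remainder: (1512/25)y - 12096/25. Dividing through by 1512/25 gives the monic gcd y - 8.

y - 8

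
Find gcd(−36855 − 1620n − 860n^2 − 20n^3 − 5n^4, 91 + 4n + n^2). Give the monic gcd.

91 + 4n + n^2

Repeated division with remainder:
  −5n^4 − 20n^3 − 860n^2 − 1620n − 36855 = (−5n^2 − 405)(n^2 + 4n + 91) + (0)
The last nonzero remainder n^2 + 4n + 91 is already monic.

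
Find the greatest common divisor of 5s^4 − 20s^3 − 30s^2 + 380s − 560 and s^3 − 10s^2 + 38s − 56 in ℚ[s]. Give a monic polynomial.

s^2 − 6s + 14

Euclidean algorithm in ℚ[s]:
  5s^4 − 20s^3 − 30s^2 + 380s − 560 = (5s + 30)(s^3 − 10s^2 + 38s − 56) + (80s^2 − 480s + 1120)
  s^3 − 10s^2 + 38s − 56 = ((1/80)s − 1/20)(80s^2 − 480s + 1120) + (0)
Last nonzero remainder: 80s^2 − 480s + 1120. Dividing through by 80 gives the monic gcd s^2 − 6s + 14.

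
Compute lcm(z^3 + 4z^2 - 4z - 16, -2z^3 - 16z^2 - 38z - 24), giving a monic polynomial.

Euclidean algorithm in ℚ[z]:
  z^3 + 4z^2 - 4z - 16 = (-1/2)(-2z^3 - 16z^2 - 38z - 24) + (-4z^2 - 23z - 28)
  -2z^3 - 16z^2 - 38z - 24 = ((1/2)z + 9/8)(-4z^2 - 23z - 28) + ((15/8)z + 15/2)
  -4z^2 - 23z - 28 = (-(32/15)z - 56/15)((15/8)z + 15/2) + (0)
Last nonzero remainder: (15/8)z + 15/2. Dividing through by 15/8 gives the monic gcd z + 4.
Then lcm(f, g) = f·g / gcd(f, g); expanding and making the result monic gives the answer.

z^5 + 8z^4 + 15z^3 - 20z^2 - 76z - 48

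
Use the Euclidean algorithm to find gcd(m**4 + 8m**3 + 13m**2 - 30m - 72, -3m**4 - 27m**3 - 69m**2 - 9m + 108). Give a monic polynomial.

m**3 + 10m**2 + 33m + 36

Euclidean algorithm in ℚ[m]:
  m**4 + 8m**3 + 13m**2 - 30m - 72 = (-1/3)(-3m**4 - 27m**3 - 69m**2 - 9m + 108) + (-m**3 - 10m**2 - 33m - 36)
  -3m**4 - 27m**3 - 69m**2 - 9m + 108 = (3m - 3)(-m**3 - 10m**2 - 33m - 36) + (0)
Last nonzero remainder: -m**3 - 10m**2 - 33m - 36. Dividing through by -1 gives the monic gcd m**3 + 10m**2 + 33m + 36.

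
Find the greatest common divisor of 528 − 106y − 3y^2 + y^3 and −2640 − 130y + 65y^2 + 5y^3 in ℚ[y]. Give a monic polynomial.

−66 + 5y + y^2

Repeated division with remainder:
  y^3 − 3y^2 − 106y + 528 = (1/5)(5y^3 + 65y^2 − 130y − 2640) + (−16y^2 − 80y + 1056)
  5y^3 + 65y^2 − 130y − 2640 = (−(5/16)y − 5/2)(−16y^2 − 80y + 1056) + (0)
Last nonzero remainder: −16y^2 − 80y + 1056. Dividing through by −16 gives the monic gcd y^2 + 5y − 66.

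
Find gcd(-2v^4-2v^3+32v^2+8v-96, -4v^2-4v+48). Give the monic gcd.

v^2+v-12

Apply the Euclidean algorithm:
  -2v^4-2v^3+32v^2+8v-96 = ((1/2)v^2-2)(-4v^2-4v+48) + (0)
Last nonzero remainder: -4v^2-4v+48. Dividing through by -4 gives the monic gcd v^2+v-12.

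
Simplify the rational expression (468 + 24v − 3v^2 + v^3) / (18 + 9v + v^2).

By polynomial division,
  v^3 − 3v^2 + 24v + 468 = (v − 12)(v^2 + 9v + 18) + (114v + 684)
  v^2 + 9v + 18 = ((1/114)v + 1/38)(114v + 684) + (0)
Last nonzero remainder: 114v + 684. Dividing through by 114 gives the monic gcd v + 6.
Cancel v + 6 from numerator and denominator to get the reduced form.

(78 − 9v + v^2)/(3 + v)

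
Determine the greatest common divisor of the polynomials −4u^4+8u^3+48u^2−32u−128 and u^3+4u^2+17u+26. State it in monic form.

Euclidean algorithm in ℚ[u]:
  −4u^4+8u^3+48u^2−32u−128 = (−4u+24)(u^3+4u^2+17u+26) + (20u^2−336u−752)
  u^3+4u^2+17u+26 = ((1/20)u+26/25)(20u^2−336u−752) + ((10101/25)u+20202/25)
  20u^2−336u−752 = ((500/10101)u−9400/10101)((10101/25)u+20202/25) + (0)
Last nonzero remainder: (10101/25)u+20202/25. Dividing through by 10101/25 gives the monic gcd u+2.

u+2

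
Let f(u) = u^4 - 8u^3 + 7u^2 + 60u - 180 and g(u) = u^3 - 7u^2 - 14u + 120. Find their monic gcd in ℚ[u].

Repeated division with remainder:
  u^4 - 8u^3 + 7u^2 + 60u - 180 = (u - 1)(u^3 - 7u^2 - 14u + 120) + (14u^2 - 74u - 60)
  u^3 - 7u^2 - 14u + 120 = ((1/14)u - 6/49)(14u^2 - 74u - 60) + (-(920/49)u + 5520/49)
  14u^2 - 74u - 60 = (-(343/460)u - 49/92)(-(920/49)u + 5520/49) + (0)
Last nonzero remainder: -(920/49)u + 5520/49. Dividing through by -920/49 gives the monic gcd u - 6.

u - 6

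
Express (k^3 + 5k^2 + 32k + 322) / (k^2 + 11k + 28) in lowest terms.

(k^2 - 2k + 46)/(k + 4)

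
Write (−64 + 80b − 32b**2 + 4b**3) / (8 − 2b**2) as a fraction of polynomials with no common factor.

(−16 + 12b − 2b**2)/(2 + b)

Euclidean algorithm in ℚ[b]:
  4b**3 − 32b**2 + 80b − 64 = (−2b + 16)(−2b**2 + 8) + (96b − 192)
  −2b**2 + 8 = (−(1/48)b − 1/24)(96b − 192) + (0)
Last nonzero remainder: 96b − 192. Dividing through by 96 gives the monic gcd b − 2.
Cancel b − 2 from numerator and denominator to get the reduced form.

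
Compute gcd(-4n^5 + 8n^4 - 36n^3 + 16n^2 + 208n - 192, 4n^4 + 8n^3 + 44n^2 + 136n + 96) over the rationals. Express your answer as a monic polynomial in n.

n^3 + n^2 + 10n + 24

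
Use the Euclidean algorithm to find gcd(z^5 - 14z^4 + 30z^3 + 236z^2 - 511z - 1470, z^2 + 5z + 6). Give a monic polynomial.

z^2 + 5z + 6

Repeated division with remainder:
  z^5 - 14z^4 + 30z^3 + 236z^2 - 511z - 1470 = (z^3 - 19z^2 + 119z - 245)(z^2 + 5z + 6) + (0)
The last nonzero remainder z^2 + 5z + 6 is already monic.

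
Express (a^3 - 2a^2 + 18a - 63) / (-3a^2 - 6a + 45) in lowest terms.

By polynomial division,
  a^3 - 2a^2 + 18a - 63 = (-(1/3)a + 4/3)(-3a^2 - 6a + 45) + (41a - 123)
  -3a^2 - 6a + 45 = (-(3/41)a - 15/41)(41a - 123) + (0)
Last nonzero remainder: 41a - 123. Dividing through by 41 gives the monic gcd a - 3.
Cancel a - 3 from numerator and denominator to get the reduced form.

(-a^2 - a - 21)/(3a + 15)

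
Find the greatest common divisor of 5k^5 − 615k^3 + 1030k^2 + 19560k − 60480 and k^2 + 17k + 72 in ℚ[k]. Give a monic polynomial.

Apply the Euclidean algorithm:
  5k^5 − 615k^3 + 1030k^2 + 19560k − 60480 = (5k^3 − 85k^2 + 470k − 840)(k^2 + 17k + 72) + (0)
The last nonzero remainder k^2 + 17k + 72 is already monic.

k^2 + 17k + 72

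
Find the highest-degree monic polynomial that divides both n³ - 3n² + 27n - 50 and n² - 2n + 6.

1

Euclidean algorithm in ℚ[n]:
  n³ - 3n² + 27n - 50 = (n - 1)(n² - 2n + 6) + (19n - 44)
  n² - 2n + 6 = ((1/19)n + 6/361)(19n - 44) + (2430/361)
  19n - 44 = ((6859/2430)n - 7942/1215)(2430/361) + (0)
The last nonzero remainder is the constant 2430/361, so the polynomials are coprime and gcd = 1.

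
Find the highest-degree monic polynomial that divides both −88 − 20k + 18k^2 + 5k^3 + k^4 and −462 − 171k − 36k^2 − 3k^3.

22 + 5k + k^2

Apply the Euclidean algorithm:
  k^4 + 5k^3 + 18k^2 − 20k − 88 = (−(1/3)k + 7/3)(−3k^3 − 36k^2 − 171k − 462) + (45k^2 + 225k + 990)
  −3k^3 − 36k^2 − 171k − 462 = (−(1/15)k − 7/15)(45k^2 + 225k + 990) + (0)
Last nonzero remainder: 45k^2 + 225k + 990. Dividing through by 45 gives the monic gcd k^2 + 5k + 22.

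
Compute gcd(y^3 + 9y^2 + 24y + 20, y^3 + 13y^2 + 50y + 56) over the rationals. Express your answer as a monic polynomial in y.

y + 2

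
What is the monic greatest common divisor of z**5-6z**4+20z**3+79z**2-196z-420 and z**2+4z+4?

z**2+4z+4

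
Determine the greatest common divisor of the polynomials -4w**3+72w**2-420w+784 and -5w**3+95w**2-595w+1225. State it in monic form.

By polynomial division,
  -4w**3+72w**2-420w+784 = (4/5)(-5w**3+95w**2-595w+1225) + (-4w**2+56w-196)
  -5w**3+95w**2-595w+1225 = ((5/4)w-25/4)(-4w**2+56w-196) + (0)
Last nonzero remainder: -4w**2+56w-196. Dividing through by -4 gives the monic gcd w**2-14w+49.

w**2-14w+49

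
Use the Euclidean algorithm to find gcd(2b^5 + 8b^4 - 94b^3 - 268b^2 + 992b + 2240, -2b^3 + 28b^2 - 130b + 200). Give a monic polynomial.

Repeated division with remainder:
  2b^5 + 8b^4 - 94b^3 - 268b^2 + 992b + 2240 = (-b^2 - 18b - 140)(-2b^3 + 28b^2 - 130b + 200) + (1512b^2 - 13608b + 30240)
  -2b^3 + 28b^2 - 130b + 200 = (-(1/756)b + 5/756)(1512b^2 - 13608b + 30240) + (0)
Last nonzero remainder: 1512b^2 - 13608b + 30240. Dividing through by 1512 gives the monic gcd b^2 - 9b + 20.

b^2 - 9b + 20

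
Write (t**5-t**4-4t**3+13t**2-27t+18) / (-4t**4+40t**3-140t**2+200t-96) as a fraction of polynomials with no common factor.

Euclidean algorithm in ℚ[t]:
  t**5-t**4-4t**3+13t**2-27t+18 = (-(1/4)t-9/4)(-4t**4+40t**3-140t**2+200t-96) + (51t**3-252t**2+399t-198)
  -4t**4+40t**3-140t**2+200t-96 = (-(4/51)t+344/867)(51t**3-252t**2+399t-198) + (-(2520/289)t**2+(7560/289)t-5040/289)
  51t**3-252t**2+399t-198 = (-(4913/840)t+3179/280)(-(2520/289)t**2+(7560/289)t-5040/289) + (0)
Last nonzero remainder: -(2520/289)t**2+(7560/289)t-5040/289. Dividing through by -2520/289 gives the monic gcd t**2-3t+2.
Cancel t**2-3t+2 from numerator and denominator to get the reduced form.

(-t**3-2t**2-9)/(4t**2-28t+48)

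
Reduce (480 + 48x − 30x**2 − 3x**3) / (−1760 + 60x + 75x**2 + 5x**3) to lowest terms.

(−120 − 42x − 3x**2)/(440 + 95x + 5x**2)

Apply the Euclidean algorithm:
  −3x**3 − 30x**2 + 48x + 480 = (−3/5)(5x**3 + 75x**2 + 60x − 1760) + (15x**2 + 84x − 576)
  5x**3 + 75x**2 + 60x − 1760 = ((1/3)x + 47/15)(15x**2 + 84x − 576) + (−(56/5)x + 224/5)
  15x**2 + 84x − 576 = (−(75/56)x − 90/7)(−(56/5)x + 224/5) + (0)
Last nonzero remainder: −(56/5)x + 224/5. Dividing through by −56/5 gives the monic gcd x − 4.
Cancel x − 4 from numerator and denominator to get the reduced form.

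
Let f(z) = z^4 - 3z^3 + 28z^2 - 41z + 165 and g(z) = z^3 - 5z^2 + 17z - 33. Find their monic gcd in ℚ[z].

By polynomial division,
  z^4 - 3z^3 + 28z^2 - 41z + 165 = (z + 2)(z^3 - 5z^2 + 17z - 33) + (21z^2 - 42z + 231)
  z^3 - 5z^2 + 17z - 33 = ((1/21)z - 1/7)(21z^2 - 42z + 231) + (0)
Last nonzero remainder: 21z^2 - 42z + 231. Dividing through by 21 gives the monic gcd z^2 - 2z + 11.

z^2 - 2z + 11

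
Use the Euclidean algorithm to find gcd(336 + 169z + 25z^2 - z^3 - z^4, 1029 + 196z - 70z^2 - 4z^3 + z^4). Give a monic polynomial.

-21 - 4z + z^2

Euclidean algorithm in ℚ[z]:
  -z^4 - z^3 + 25z^2 + 169z + 336 = (-1)(z^4 - 4z^3 - 70z^2 + 196z + 1029) + (-5z^3 - 45z^2 + 365z + 1365)
  z^4 - 4z^3 - 70z^2 + 196z + 1029 = (-(1/5)z + 13/5)(-5z^3 - 45z^2 + 365z + 1365) + (120z^2 - 480z - 2520)
  -5z^3 - 45z^2 + 365z + 1365 = (-(1/24)z - 13/24)(120z^2 - 480z - 2520) + (0)
Last nonzero remainder: 120z^2 - 480z - 2520. Dividing through by 120 gives the monic gcd z^2 - 4z - 21.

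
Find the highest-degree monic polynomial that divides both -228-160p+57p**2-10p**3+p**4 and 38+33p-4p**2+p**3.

38+33p-4p**2+p**3

Euclidean algorithm in ℚ[p]:
  p**4-10p**3+57p**2-160p-228 = (p-6)(p**3-4p**2+33p+38) + (0)
The last nonzero remainder p**3-4p**2+33p+38 is already monic.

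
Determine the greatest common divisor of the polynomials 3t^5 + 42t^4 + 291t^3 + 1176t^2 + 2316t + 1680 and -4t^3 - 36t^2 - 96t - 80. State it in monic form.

t^3 + 9t^2 + 24t + 20

By polynomial division,
  3t^5 + 42t^4 + 291t^3 + 1176t^2 + 2316t + 1680 = (-(3/4)t^2 - (15/4)t - 21)(-4t^3 - 36t^2 - 96t - 80) + (0)
Last nonzero remainder: -4t^3 - 36t^2 - 96t - 80. Dividing through by -4 gives the monic gcd t^3 + 9t^2 + 24t + 20.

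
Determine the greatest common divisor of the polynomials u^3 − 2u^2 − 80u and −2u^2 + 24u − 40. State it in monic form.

By polynomial division,
  u^3 − 2u^2 − 80u = (−(1/2)u − 5)(−2u^2 + 24u − 40) + (20u − 200)
  −2u^2 + 24u − 40 = (−(1/10)u + 1/5)(20u − 200) + (0)
Last nonzero remainder: 20u − 200. Dividing through by 20 gives the monic gcd u − 10.

u − 10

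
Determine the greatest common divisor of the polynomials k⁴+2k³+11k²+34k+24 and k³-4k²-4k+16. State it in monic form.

By polynomial division,
  k⁴+2k³+11k²+34k+24 = (k+6)(k³-4k²-4k+16) + (39k²+42k-72)
  k³-4k²-4k+16 = ((1/39)k-22/169)(39k²+42k-72) + ((560/169)k+1120/169)
  39k²+42k-72 = ((6591/560)k-1521/140)((560/169)k+1120/169) + (0)
Last nonzero remainder: (560/169)k+1120/169. Dividing through by 560/169 gives the monic gcd k+2.

k+2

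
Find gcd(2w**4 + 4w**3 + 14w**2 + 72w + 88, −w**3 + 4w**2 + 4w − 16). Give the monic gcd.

By polynomial division,
  2w**4 + 4w**3 + 14w**2 + 72w + 88 = (−2w − 12)(−w**3 + 4w**2 + 4w − 16) + (70w**2 + 88w − 104)
  −w**3 + 4w**2 + 4w − 16 = (−(1/70)w + 92/1225)(70w**2 + 88w − 104) + (−(5016/1225)w − 10032/1225)
  70w**2 + 88w − 104 = (−(42875/2508)w + 15925/1254)(−(5016/1225)w − 10032/1225) + (0)
Last nonzero remainder: −(5016/1225)w − 10032/1225. Dividing through by −5016/1225 gives the monic gcd w + 2.

w + 2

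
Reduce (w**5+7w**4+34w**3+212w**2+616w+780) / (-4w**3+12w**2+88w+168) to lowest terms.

Euclidean algorithm in ℚ[w]:
  w**5+7w**4+34w**3+212w**2+616w+780 = (-(1/4)w**2-(5/2)w-43/2)(-4w**3+12w**2+88w+168) + (732w**2+2928w+4392)
  -4w**3+12w**2+88w+168 = (-(1/183)w+7/183)(732w**2+2928w+4392) + (0)
Last nonzero remainder: 732w**2+2928w+4392. Dividing through by 732 gives the monic gcd w**2+4w+6.
Cancel w**2+4w+6 from numerator and denominator to get the reduced form.

(-w**3-3w**2-16w-130)/(4w-28)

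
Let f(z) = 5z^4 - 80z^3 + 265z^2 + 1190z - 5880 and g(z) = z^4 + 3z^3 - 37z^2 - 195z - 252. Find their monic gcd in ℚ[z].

Euclidean algorithm in ℚ[z]:
  5z^4 - 80z^3 + 265z^2 + 1190z - 5880 = (5)(z^4 + 3z^3 - 37z^2 - 195z - 252) + (-95z^3 + 450z^2 + 2165z - 4620)
  z^4 + 3z^3 - 37z^2 - 195z - 252 = (-(1/95)z - 147/1805)(-95z^3 + 450z^2 + 2165z - 4620) + ((8100/361)z^2 - (24300/361)z - 226800/361)
  -95z^3 + 450z^2 + 2165z - 4620 = (-(6859/1620)z + 3971/540)((8100/361)z^2 - (24300/361)z - 226800/361) + (0)
Last nonzero remainder: (8100/361)z^2 - (24300/361)z - 226800/361. Dividing through by 8100/361 gives the monic gcd z^2 - 3z - 28.

z^2 - 3z - 28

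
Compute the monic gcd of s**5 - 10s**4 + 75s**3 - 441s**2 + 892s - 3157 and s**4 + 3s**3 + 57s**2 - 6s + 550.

s**2 - s + 11

Euclidean algorithm in ℚ[s]:
  s**5 - 10s**4 + 75s**3 - 441s**2 + 892s - 3157 = (s - 13)(s**4 + 3s**3 + 57s**2 - 6s + 550) + (57s**3 + 306s**2 + 264s + 3993)
  s**4 + 3s**3 + 57s**2 - 6s + 550 = ((1/57)s - 15/361)(57s**3 + 306s**2 + 264s + 3993) + ((23495/361)s**2 - (23495/361)s + 258445/361)
  57s**3 + 306s**2 + 264s + 3993 = ((20577/23495)s + 131043/23495)((23495/361)s**2 - (23495/361)s + 258445/361) + (0)
Last nonzero remainder: (23495/361)s**2 - (23495/361)s + 258445/361. Dividing through by 23495/361 gives the monic gcd s**2 - s + 11.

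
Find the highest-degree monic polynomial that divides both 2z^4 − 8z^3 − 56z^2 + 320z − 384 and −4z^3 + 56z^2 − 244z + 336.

z − 4

Repeated division with remainder:
  2z^4 − 8z^3 − 56z^2 + 320z − 384 = (−(1/2)z − 5)(−4z^3 + 56z^2 − 244z + 336) + (102z^2 − 732z + 1296)
  −4z^3 + 56z^2 − 244z + 336 = (−(2/51)z + 232/867)(102z^2 − 732z + 1296) + ((780/289)z − 3120/289)
  102z^2 − 732z + 1296 = ((4913/130)z − 7803/65)((780/289)z − 3120/289) + (0)
Last nonzero remainder: (780/289)z − 3120/289. Dividing through by 780/289 gives the monic gcd z − 4.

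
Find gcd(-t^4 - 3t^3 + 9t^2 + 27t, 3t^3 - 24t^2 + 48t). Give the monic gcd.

t

Apply the Euclidean algorithm:
  -t^4 - 3t^3 + 9t^2 + 27t = (-(1/3)t - 11/3)(3t^3 - 24t^2 + 48t) + (-63t^2 + 203t)
  3t^3 - 24t^2 + 48t = (-(1/21)t + 43/189)(-63t^2 + 203t) + ((49/27)t)
  -63t^2 + 203t = (-(243/7)t + 783/7)((49/27)t) + (0)
Last nonzero remainder: (49/27)t. Dividing through by 49/27 gives the monic gcd t.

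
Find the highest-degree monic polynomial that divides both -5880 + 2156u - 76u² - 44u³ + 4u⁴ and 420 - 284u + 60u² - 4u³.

35 - 12u + u²

By polynomial division,
  4u⁴ - 44u³ - 76u² + 2156u - 5880 = (-u - 4)(-4u³ + 60u² - 284u + 420) + (-120u² + 1440u - 4200)
  -4u³ + 60u² - 284u + 420 = ((1/30)u - 1/10)(-120u² + 1440u - 4200) + (0)
Last nonzero remainder: -120u² + 1440u - 4200. Dividing through by -120 gives the monic gcd u² - 12u + 35.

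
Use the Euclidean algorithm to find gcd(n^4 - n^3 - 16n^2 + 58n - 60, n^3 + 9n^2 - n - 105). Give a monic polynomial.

n + 5

Repeated division with remainder:
  n^4 - n^3 - 16n^2 + 58n - 60 = (n - 10)(n^3 + 9n^2 - n - 105) + (75n^2 + 153n - 1110)
  n^3 + 9n^2 - n - 105 = ((1/75)n + 58/625)(75n^2 + 153n - 1110) + (-(249/625)n - 249/125)
  75n^2 + 153n - 1110 = (-(15625/83)n + 46250/83)(-(249/625)n - 249/125) + (0)
Last nonzero remainder: -(249/625)n - 249/125. Dividing through by -249/625 gives the monic gcd n + 5.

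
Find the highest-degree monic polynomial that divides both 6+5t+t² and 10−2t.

1

By polynomial division,
  t²+5t+6 = (−(1/2)t−5)(−2t+10) + (56)
  −2t+10 = (−(1/28)t+5/28)(56) + (0)
The last nonzero remainder is the constant 56, so the polynomials are coprime and gcd = 1.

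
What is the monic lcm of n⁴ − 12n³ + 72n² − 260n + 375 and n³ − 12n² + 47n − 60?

Euclidean algorithm in ℚ[n]:
  n⁴ − 12n³ + 72n² − 260n + 375 = (n)(n³ − 12n² + 47n − 60) + (25n² − 200n + 375)
  n³ − 12n² + 47n − 60 = ((1/25)n − 4/25)(25n² − 200n + 375) + (0)
Last nonzero remainder: 25n² − 200n + 375. Dividing through by 25 gives the monic gcd n² − 8n + 15.
Then lcm(f, g) = f·g / gcd(f, g); expanding and making the result monic gives the answer.

n⁵ − 16n⁴ + 120n³ − 548n² + 1415n − 1500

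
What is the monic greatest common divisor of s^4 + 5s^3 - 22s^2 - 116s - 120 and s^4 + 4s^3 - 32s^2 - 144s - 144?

s^3 + 10s^2 + 28s + 24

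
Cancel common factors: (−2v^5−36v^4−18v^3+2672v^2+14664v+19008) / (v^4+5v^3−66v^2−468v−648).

(−2v^2−38v−176)/(v+6)

Repeated division with remainder:
  −2v^5−36v^4−18v^3+2672v^2+14664v+19008 = (−2v−26)(v^4+5v^3−66v^2−468v−648) + (−20v^3+20v^2+1200v+2160)
  v^4+5v^3−66v^2−468v−648 = (−(1/20)v−3/10)(−20v^3+20v^2+1200v+2160) + (0)
Last nonzero remainder: −20v^3+20v^2+1200v+2160. Dividing through by −20 gives the monic gcd v^3−v^2−60v−108.
Cancel v^3−v^2−60v−108 from numerator and denominator to get the reduced form.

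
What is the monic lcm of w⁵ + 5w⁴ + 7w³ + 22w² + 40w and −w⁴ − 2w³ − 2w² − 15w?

w⁶ + 8w⁵ + 22w⁴ + 43w³ + 106w² + 120w

By polynomial division,
  w⁵ + 5w⁴ + 7w³ + 22w² + 40w = (−w − 3)(−w⁴ − 2w³ − 2w² − 15w) + (−w³ + w² − 5w)
  −w⁴ − 2w³ − 2w² − 15w = (w + 3)(−w³ + w² − 5w) + (0)
Last nonzero remainder: −w³ + w² − 5w. Dividing through by −1 gives the monic gcd w³ − w² + 5w.
Then lcm(f, g) = f·g / gcd(f, g); expanding and making the result monic gives the answer.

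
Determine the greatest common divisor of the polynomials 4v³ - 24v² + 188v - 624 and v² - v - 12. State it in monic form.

Repeated division with remainder:
  4v³ - 24v² + 188v - 624 = (4v - 20)(v² - v - 12) + (216v - 864)
  v² - v - 12 = ((1/216)v + 1/72)(216v - 864) + (0)
Last nonzero remainder: 216v - 864. Dividing through by 216 gives the monic gcd v - 4.

v - 4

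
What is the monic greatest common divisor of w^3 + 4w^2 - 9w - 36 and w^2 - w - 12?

w + 3

Euclidean algorithm in ℚ[w]:
  w^3 + 4w^2 - 9w - 36 = (w + 5)(w^2 - w - 12) + (8w + 24)
  w^2 - w - 12 = ((1/8)w - 1/2)(8w + 24) + (0)
Last nonzero remainder: 8w + 24. Dividing through by 8 gives the monic gcd w + 3.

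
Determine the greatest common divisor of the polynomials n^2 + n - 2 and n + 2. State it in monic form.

By polynomial division,
  n^2 + n - 2 = (n - 1)(n + 2) + (0)
The last nonzero remainder n + 2 is already monic.

n + 2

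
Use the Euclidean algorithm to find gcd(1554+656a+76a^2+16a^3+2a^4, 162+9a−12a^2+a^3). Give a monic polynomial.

3+a

Apply the Euclidean algorithm:
  2a^4+16a^3+76a^2+656a+1554 = (2a+40)(a^3−12a^2+9a+162) + (538a^2−28a−4926)
  a^3−12a^2+9a+162 = ((1/538)a−1607/72361)(538a^2−28a−4926) + ((1268800/72361)a+3806400/72361)
  538a^2−28a−4926 = ((19465109/634400)a−59408381/634400)((1268800/72361)a+3806400/72361) + (0)
Last nonzero remainder: (1268800/72361)a+3806400/72361. Dividing through by 1268800/72361 gives the monic gcd a+3.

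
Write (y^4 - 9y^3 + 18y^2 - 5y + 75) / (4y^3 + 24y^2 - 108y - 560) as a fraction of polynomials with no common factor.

Repeated division with remainder:
  y^4 - 9y^3 + 18y^2 - 5y + 75 = ((1/4)y - 15/4)(4y^3 + 24y^2 - 108y - 560) + (135y^2 - 270y - 2025)
  4y^3 + 24y^2 - 108y - 560 = ((4/135)y + 32/135)(135y^2 - 270y - 2025) + (16y - 80)
  135y^2 - 270y - 2025 = ((135/16)y + 405/16)(16y - 80) + (0)
Last nonzero remainder: 16y - 80. Dividing through by 16 gives the monic gcd y - 5.
Cancel y - 5 from numerator and denominator to get the reduced form.

(y^3 - 4y^2 - 2y - 15)/(4y^2 + 44y + 112)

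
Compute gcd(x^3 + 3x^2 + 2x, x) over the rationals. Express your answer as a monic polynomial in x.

Repeated division with remainder:
  x^3 + 3x^2 + 2x = (x^2 + 3x + 2)(x) + (0)
The last nonzero remainder x is already monic.

x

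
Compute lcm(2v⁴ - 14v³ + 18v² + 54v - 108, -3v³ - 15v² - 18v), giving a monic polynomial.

v⁶ - 4v⁵ - 12v⁴ + 54v³ + 27v² - 162v

Repeated division with remainder:
  2v⁴ - 14v³ + 18v² + 54v - 108 = (-(2/3)v + 8)(-3v³ - 15v² - 18v) + (126v² + 198v - 108)
  -3v³ - 15v² - 18v = (-(1/42)v - 4/49)(126v² + 198v - 108) + (-(216/49)v - 432/49)
  126v² + 198v - 108 = (-(343/12)v + 49/4)(-(216/49)v - 432/49) + (0)
Last nonzero remainder: -(216/49)v - 432/49. Dividing through by -216/49 gives the monic gcd v + 2.
Then lcm(f, g) = f·g / gcd(f, g); expanding and making the result monic gives the answer.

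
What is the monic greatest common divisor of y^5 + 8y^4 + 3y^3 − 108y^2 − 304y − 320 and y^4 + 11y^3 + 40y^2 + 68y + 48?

y^2 + 3y + 4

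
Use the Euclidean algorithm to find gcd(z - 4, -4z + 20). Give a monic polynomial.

Apply the Euclidean algorithm:
  z - 4 = (-1/4)(-4z + 20) + (1)
  -4z + 20 = (-4z + 20)(1) + (0)
The last nonzero remainder is the constant 1, so the polynomials are coprime and gcd = 1.

1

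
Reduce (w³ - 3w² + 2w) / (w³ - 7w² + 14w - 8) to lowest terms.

Repeated division with remainder:
  w³ - 3w² + 2w = (w³ - 7w² + 14w - 8) + (4w² - 12w + 8)
  w³ - 7w² + 14w - 8 = ((1/4)w - 1)(4w² - 12w + 8) + (0)
Last nonzero remainder: 4w² - 12w + 8. Dividing through by 4 gives the monic gcd w² - 3w + 2.
Cancel w² - 3w + 2 from numerator and denominator to get the reduced form.

(w)/(w - 4)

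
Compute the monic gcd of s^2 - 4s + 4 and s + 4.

Repeated division with remainder:
  s^2 - 4s + 4 = (s - 8)(s + 4) + (36)
  s + 4 = ((1/36)s + 1/9)(36) + (0)
The last nonzero remainder is the constant 36, so the polynomials are coprime and gcd = 1.

1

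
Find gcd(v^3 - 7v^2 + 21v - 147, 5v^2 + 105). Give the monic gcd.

v^2 + 21

Euclidean algorithm in ℚ[v]:
  v^3 - 7v^2 + 21v - 147 = ((1/5)v - 7/5)(5v^2 + 105) + (0)
Last nonzero remainder: 5v^2 + 105. Dividing through by 5 gives the monic gcd v^2 + 21.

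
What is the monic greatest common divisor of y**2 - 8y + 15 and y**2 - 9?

Repeated division with remainder:
  y**2 - 8y + 15 = (y**2 - 9) + (-8y + 24)
  y**2 - 9 = (-(1/8)y - 3/8)(-8y + 24) + (0)
Last nonzero remainder: -8y + 24. Dividing through by -8 gives the monic gcd y - 3.

y - 3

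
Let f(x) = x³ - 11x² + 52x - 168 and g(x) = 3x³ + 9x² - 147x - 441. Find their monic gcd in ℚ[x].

x - 7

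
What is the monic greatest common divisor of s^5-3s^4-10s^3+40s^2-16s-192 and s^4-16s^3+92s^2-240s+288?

Repeated division with remainder:
  s^5-3s^4-10s^3+40s^2-16s-192 = (s+13)(s^4-16s^3+92s^2-240s+288) + (106s^3-916s^2+2816s-3936)
  s^4-16s^3+92s^2-240s+288 = ((1/106)s-195/2809)(106s^3-916s^2+2816s-3936) + ((5184/2809)s^2-(20736/2809)s+41472/2809)
  106s^3-916s^2+2816s-3936 = ((148877/2592)s-115169/432)((5184/2809)s^2-(20736/2809)s+41472/2809) + (0)
Last nonzero remainder: (5184/2809)s^2-(20736/2809)s+41472/2809. Dividing through by 5184/2809 gives the monic gcd s^2-4s+8.

s^2-4s+8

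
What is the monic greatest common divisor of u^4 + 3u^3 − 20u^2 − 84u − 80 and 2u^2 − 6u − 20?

Apply the Euclidean algorithm:
  u^4 + 3u^3 − 20u^2 − 84u − 80 = ((1/2)u^2 + 3u + 4)(2u^2 − 6u − 20) + (0)
Last nonzero remainder: 2u^2 − 6u − 20. Dividing through by 2 gives the monic gcd u^2 − 3u − 10.

u^2 − 3u − 10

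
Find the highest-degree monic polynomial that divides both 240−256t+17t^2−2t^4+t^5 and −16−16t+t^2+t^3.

By polynomial division,
  t^5−2t^4+17t^2−256t+240 = (t^2−3t+19)(t^3+t^2−16t−16) + (−34t^2+544)
  t^3+t^2−16t−16 = (−(1/34)t−1/34)(−34t^2+544) + (0)
Last nonzero remainder: −34t^2+544. Dividing through by −34 gives the monic gcd t^2−16.

−16+t^2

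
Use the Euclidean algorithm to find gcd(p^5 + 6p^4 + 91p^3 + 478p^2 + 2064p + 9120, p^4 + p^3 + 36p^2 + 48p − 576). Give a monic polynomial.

By polynomial division,
  p^5 + 6p^4 + 91p^3 + 478p^2 + 2064p + 9120 = (p + 5)(p^4 + p^3 + 36p^2 + 48p − 576) + (50p^3 + 250p^2 + 2400p + 12000)
  p^4 + p^3 + 36p^2 + 48p − 576 = ((1/50)p − 2/25)(50p^3 + 250p^2 + 2400p + 12000) + (8p^2 + 384)
  50p^3 + 250p^2 + 2400p + 12000 = ((25/4)p + 125/4)(8p^2 + 384) + (0)
Last nonzero remainder: 8p^2 + 384. Dividing through by 8 gives the monic gcd p^2 + 48.

p^2 + 48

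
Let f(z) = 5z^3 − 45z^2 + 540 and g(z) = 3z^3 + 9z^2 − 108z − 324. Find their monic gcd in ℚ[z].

By polynomial division,
  5z^3 − 45z^2 + 540 = (5/3)(3z^3 + 9z^2 − 108z − 324) + (−60z^2 + 180z + 1080)
  3z^3 + 9z^2 − 108z − 324 = (−(1/20)z − 3/10)(−60z^2 + 180z + 1080) + (0)
Last nonzero remainder: −60z^2 + 180z + 1080. Dividing through by −60 gives the monic gcd z^2 − 3z − 18.

z^2 − 3z − 18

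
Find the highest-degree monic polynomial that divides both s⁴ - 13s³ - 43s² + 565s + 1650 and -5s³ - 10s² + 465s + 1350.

s² - 7s - 30

By polynomial division,
  s⁴ - 13s³ - 43s² + 565s + 1650 = (-(1/5)s + 3)(-5s³ - 10s² + 465s + 1350) + (80s² - 560s - 2400)
  -5s³ - 10s² + 465s + 1350 = (-(1/16)s - 9/16)(80s² - 560s - 2400) + (0)
Last nonzero remainder: 80s² - 560s - 2400. Dividing through by 80 gives the monic gcd s² - 7s - 30.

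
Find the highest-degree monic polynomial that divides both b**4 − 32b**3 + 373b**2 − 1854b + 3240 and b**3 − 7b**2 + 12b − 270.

Repeated division with remainder:
  b**4 − 32b**3 + 373b**2 − 1854b + 3240 = (b − 25)(b**3 − 7b**2 + 12b − 270) + (186b**2 − 1284b − 3510)
  b**3 − 7b**2 + 12b − 270 = ((1/186)b − 1/1922)(186b**2 − 1284b − 3510) + ((29025/961)b − 261225/961)
  186b**2 − 1284b − 3510 = ((59582/9675)b + 24986/1935)((29025/961)b − 261225/961) + (0)
Last nonzero remainder: (29025/961)b − 261225/961. Dividing through by 29025/961 gives the monic gcd b − 9.

b − 9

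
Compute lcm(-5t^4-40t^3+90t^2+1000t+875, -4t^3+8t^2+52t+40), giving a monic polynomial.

t^5+10t^4-2t^3-236t^2-575t-350

Repeated division with remainder:
  -5t^4-40t^3+90t^2+1000t+875 = ((5/4)t+25/2)(-4t^3+8t^2+52t+40) + (-75t^2+300t+375)
  -4t^3+8t^2+52t+40 = ((4/75)t+8/75)(-75t^2+300t+375) + (0)
Last nonzero remainder: -75t^2+300t+375. Dividing through by -75 gives the monic gcd t^2-4t-5.
Then lcm(f, g) = f·g / gcd(f, g); expanding and making the result monic gives the answer.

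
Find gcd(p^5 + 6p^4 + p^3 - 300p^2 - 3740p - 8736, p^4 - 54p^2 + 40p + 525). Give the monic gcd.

Euclidean algorithm in ℚ[p]:
  p^5 + 6p^4 + p^3 - 300p^2 - 3740p - 8736 = (p + 6)(p^4 - 54p^2 + 40p + 525) + (55p^3 - 16p^2 - 4505p - 11886)
  p^4 - 54p^2 + 40p + 525 = ((1/55)p + 16/3025)(55p^3 - 16p^2 - 4505p - 11886) + ((84681/3025)p^2 + (169362/605)p + 1778301/3025)
  55p^3 - 16p^2 - 4505p - 11886 = ((166375/84681)p - 1712150/84681)((84681/3025)p^2 + (169362/605)p + 1778301/3025) + (0)
Last nonzero remainder: (84681/3025)p^2 + (169362/605)p + 1778301/3025. Dividing through by 84681/3025 gives the monic gcd p^2 + 10p + 21.

p^2 + 10p + 21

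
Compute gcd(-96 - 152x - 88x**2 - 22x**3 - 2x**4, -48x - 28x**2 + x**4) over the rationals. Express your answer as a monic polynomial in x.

8 + 6x + x**2

Repeated division with remainder:
  -2x**4 - 22x**3 - 88x**2 - 152x - 96 = (-2)(x**4 - 28x**2 - 48x) + (-22x**3 - 144x**2 - 248x - 96)
  x**4 - 28x**2 - 48x = (-(1/22)x + 36/121)(-22x**3 - 144x**2 - 248x - 96) + ((432/121)x**2 + (2592/121)x + 3456/121)
  -22x**3 - 144x**2 - 248x - 96 = (-(1331/216)x - 121/36)((432/121)x**2 + (2592/121)x + 3456/121) + (0)
Last nonzero remainder: (432/121)x**2 + (2592/121)x + 3456/121. Dividing through by 432/121 gives the monic gcd x**2 + 6x + 8.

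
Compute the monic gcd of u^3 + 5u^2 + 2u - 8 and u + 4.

Euclidean algorithm in ℚ[u]:
  u^3 + 5u^2 + 2u - 8 = (u^2 + u - 2)(u + 4) + (0)
The last nonzero remainder u + 4 is already monic.

u + 4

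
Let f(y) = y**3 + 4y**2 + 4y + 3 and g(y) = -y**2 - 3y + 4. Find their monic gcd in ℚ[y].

Apply the Euclidean algorithm:
  y**3 + 4y**2 + 4y + 3 = (-y - 1)(-y**2 - 3y + 4) + (5y + 7)
  -y**2 - 3y + 4 = (-(1/5)y - 8/25)(5y + 7) + (156/25)
  5y + 7 = ((125/156)y + 175/156)(156/25) + (0)
The last nonzero remainder is the constant 156/25, so the polynomials are coprime and gcd = 1.

1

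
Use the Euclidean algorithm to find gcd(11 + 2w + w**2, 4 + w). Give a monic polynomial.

1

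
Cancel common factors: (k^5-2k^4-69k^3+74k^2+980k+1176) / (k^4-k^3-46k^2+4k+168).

By polynomial division,
  k^5-2k^4-69k^3+74k^2+980k+1176 = (k-1)(k^4-k^3-46k^2+4k+168) + (-24k^3+24k^2+816k+1344)
  k^4-k^3-46k^2+4k+168 = (-(1/24)k)(-24k^3+24k^2+816k+1344) + (-12k^2+60k+168)
  -24k^3+24k^2+816k+1344 = (2k+8)(-12k^2+60k+168) + (0)
Last nonzero remainder: -12k^2+60k+168. Dividing through by -12 gives the monic gcd k^2-5k-14.
Cancel k^2-5k-14 from numerator and denominator to get the reduced form.

(k^3+3k^2-40k-84)/(k^2+4k-12)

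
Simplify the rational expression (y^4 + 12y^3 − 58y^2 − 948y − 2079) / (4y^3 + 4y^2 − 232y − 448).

By polynomial division,
  y^4 + 12y^3 − 58y^2 − 948y − 2079 = ((1/4)y + 11/4)(4y^3 + 4y^2 − 232y − 448) + (−11y^2 − 198y − 847)
  4y^3 + 4y^2 − 232y − 448 = (−(4/11)y + 68/11)(−11y^2 − 198y − 847) + (684y + 4788)
  −11y^2 − 198y − 847 = (−(11/684)y − 121/684)(684y + 4788) + (0)
Last nonzero remainder: 684y + 4788. Dividing through by 684 gives the monic gcd y + 7.
Cancel y + 7 from numerator and denominator to get the reduced form.

(y^3 + 5y^2 − 93y − 297)/(4y^2 − 24y − 64)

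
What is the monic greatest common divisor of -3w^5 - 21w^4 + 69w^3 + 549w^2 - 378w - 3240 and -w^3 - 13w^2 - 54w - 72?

w^2 + 9w + 18

Repeated division with remainder:
  -3w^5 - 21w^4 + 69w^3 + 549w^2 - 378w - 3240 = (3w^2 - 18w + 3)(-w^3 - 13w^2 - 54w - 72) + (-168w^2 - 1512w - 3024)
  -w^3 - 13w^2 - 54w - 72 = ((1/168)w + 1/42)(-168w^2 - 1512w - 3024) + (0)
Last nonzero remainder: -168w^2 - 1512w - 3024. Dividing through by -168 gives the monic gcd w^2 + 9w + 18.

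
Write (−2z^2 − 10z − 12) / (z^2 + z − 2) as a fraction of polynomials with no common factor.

(−2z − 6)/(z − 1)

Euclidean algorithm in ℚ[z]:
  −2z^2 − 10z − 12 = (−2)(z^2 + z − 2) + (−8z − 16)
  z^2 + z − 2 = (−(1/8)z + 1/8)(−8z − 16) + (0)
Last nonzero remainder: −8z − 16. Dividing through by −8 gives the monic gcd z + 2.
Cancel z + 2 from numerator and denominator to get the reduced form.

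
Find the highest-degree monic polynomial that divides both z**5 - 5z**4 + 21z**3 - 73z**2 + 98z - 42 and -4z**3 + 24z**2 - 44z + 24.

Euclidean algorithm in ℚ[z]:
  z**5 - 5z**4 + 21z**3 - 73z**2 + 98z - 42 = (-(1/4)z**2 - (1/4)z - 4)(-4z**3 + 24z**2 - 44z + 24) + (18z**2 - 72z + 54)
  -4z**3 + 24z**2 - 44z + 24 = (-(2/9)z + 4/9)(18z**2 - 72z + 54) + (0)
Last nonzero remainder: 18z**2 - 72z + 54. Dividing through by 18 gives the monic gcd z**2 - 4z + 3.

z**2 - 4z + 3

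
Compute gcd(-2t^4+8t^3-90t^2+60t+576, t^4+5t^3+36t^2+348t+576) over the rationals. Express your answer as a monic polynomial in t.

t^3-t^2+42t+96

Apply the Euclidean algorithm:
  -2t^4+8t^3-90t^2+60t+576 = (-2)(t^4+5t^3+36t^2+348t+576) + (18t^3-18t^2+756t+1728)
  t^4+5t^3+36t^2+348t+576 = ((1/18)t+1/3)(18t^3-18t^2+756t+1728) + (0)
Last nonzero remainder: 18t^3-18t^2+756t+1728. Dividing through by 18 gives the monic gcd t^3-t^2+42t+96.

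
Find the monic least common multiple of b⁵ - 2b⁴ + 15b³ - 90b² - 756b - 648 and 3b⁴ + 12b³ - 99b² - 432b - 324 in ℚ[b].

Repeated division with remainder:
  b⁵ - 2b⁴ + 15b³ - 90b² - 756b - 648 = ((1/3)b - 2)(3b⁴ + 12b³ - 99b² - 432b - 324) + (72b³ - 144b² - 1512b - 1296)
  3b⁴ + 12b³ - 99b² - 432b - 324 = ((1/24)b + 1/4)(72b³ - 144b² - 1512b - 1296) + (0)
Last nonzero remainder: 72b³ - 144b² - 1512b - 1296. Dividing through by 72 gives the monic gcd b³ - 2b² - 21b - 18.
Then lcm(f, g) = f·g / gcd(f, g); expanding and making the result monic gives the answer.

b⁶ + 4b⁵ + 3b⁴ - 1296b² - 5184b - 3888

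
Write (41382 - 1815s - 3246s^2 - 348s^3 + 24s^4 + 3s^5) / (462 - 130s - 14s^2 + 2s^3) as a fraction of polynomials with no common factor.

By polynomial division,
  3s^5 + 24s^4 - 348s^3 - 3246s^2 - 1815s + 41382 = ((3/2)s^2 + (45/2)s + 81)(2s^3 - 14s^2 - 130s + 462) + (120s^2 - 1680s + 3960)
  2s^3 - 14s^2 - 130s + 462 = ((1/60)s + 7/60)(120s^2 - 1680s + 3960) + (0)
Last nonzero remainder: 120s^2 - 1680s + 3960. Dividing through by 120 gives the monic gcd s^2 - 14s + 33.
Cancel s^2 - 14s + 33 from numerator and denominator to get the reduced form.

(1254 + 477s + 66s^2 + 3s^3)/(14 + 2s)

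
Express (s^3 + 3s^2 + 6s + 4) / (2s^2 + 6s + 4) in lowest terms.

(s^2 + 2s + 4)/(2s + 4)

Repeated division with remainder:
  s^3 + 3s^2 + 6s + 4 = ((1/2)s)(2s^2 + 6s + 4) + (4s + 4)
  2s^2 + 6s + 4 = ((1/2)s + 1)(4s + 4) + (0)
Last nonzero remainder: 4s + 4. Dividing through by 4 gives the monic gcd s + 1.
Cancel s + 1 from numerator and denominator to get the reduced form.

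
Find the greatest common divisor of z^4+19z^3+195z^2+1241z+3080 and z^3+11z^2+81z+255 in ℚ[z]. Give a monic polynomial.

z+5

Euclidean algorithm in ℚ[z]:
  z^4+19z^3+195z^2+1241z+3080 = (z+8)(z^3+11z^2+81z+255) + (26z^2+338z+1040)
  z^3+11z^2+81z+255 = ((1/26)z-1/13)(26z^2+338z+1040) + (67z+335)
  26z^2+338z+1040 = ((26/67)z+208/67)(67z+335) + (0)
Last nonzero remainder: 67z+335. Dividing through by 67 gives the monic gcd z+5.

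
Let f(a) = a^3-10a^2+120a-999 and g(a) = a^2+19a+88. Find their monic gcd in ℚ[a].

1

Euclidean algorithm in ℚ[a]:
  a^3-10a^2+120a-999 = (a-29)(a^2+19a+88) + (583a+1553)
  a^2+19a+88 = ((1/583)a+9524/339889)(583a+1553) + (15119460/339889)
  583a+1553 = ((198155287/15119460)a+527847617/15119460)(15119460/339889) + (0)
The last nonzero remainder is the constant 15119460/339889, so the polynomials are coprime and gcd = 1.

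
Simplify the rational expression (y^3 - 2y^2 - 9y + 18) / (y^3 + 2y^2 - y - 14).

Apply the Euclidean algorithm:
  y^3 - 2y^2 - 9y + 18 = (y^3 + 2y^2 - y - 14) + (-4y^2 - 8y + 32)
  y^3 + 2y^2 - y - 14 = (-(1/4)y)(-4y^2 - 8y + 32) + (7y - 14)
  -4y^2 - 8y + 32 = (-(4/7)y - 16/7)(7y - 14) + (0)
Last nonzero remainder: 7y - 14. Dividing through by 7 gives the monic gcd y - 2.
Cancel y - 2 from numerator and denominator to get the reduced form.

(y^2 - 9)/(y^2 + 4y + 7)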